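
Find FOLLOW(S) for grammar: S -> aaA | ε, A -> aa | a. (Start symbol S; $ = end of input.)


$ ∈ FOLLOW(S). For each A -> αBβ: add FIRST(β)\{ε} to FOLLOW(B); if β nullable, add FOLLOW(A).
FOLLOW(S) = {$}


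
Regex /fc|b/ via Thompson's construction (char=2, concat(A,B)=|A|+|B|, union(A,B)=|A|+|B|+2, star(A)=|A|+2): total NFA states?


Syntax tree has 3 char leaf(s), 1 union(s), 0 star(s)
chars contribute 3×2 = 6; each union adds +2; each star adds +2
Total: 6 + 2 + 0 = 8 states


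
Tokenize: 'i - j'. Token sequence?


Scan left to right, longest-match per lexeme
Tokens: ID(i), OP(-), ID(j)


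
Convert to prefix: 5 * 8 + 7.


left-to-right (same/higher precedence on left): tree is (+ (* 5 8) 7)
Prefix: + * 5 8 7


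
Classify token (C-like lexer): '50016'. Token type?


Pattern: digits only
Type: INTEGER_LITERAL


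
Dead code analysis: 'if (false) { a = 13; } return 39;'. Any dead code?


condition is constant false, so the whole block is unreachable
Dead: 'if (false) { a = 13; }'


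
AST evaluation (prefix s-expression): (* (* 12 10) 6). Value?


Evaluate inner: (* 12 10) = 120
Evaluate root: (* 120 6) = 720
Result: 720


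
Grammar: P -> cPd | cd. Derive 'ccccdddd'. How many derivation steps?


Derivation: P => cPd => ccPdd => cccPddd => ccccdddd
Steps: 4


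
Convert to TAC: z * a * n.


Break into single-operator statements:
t1 = z * a
t2 = t1 * n


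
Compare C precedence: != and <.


'<' is relational (level 7); '!=' is equality (level 6)
Higher level binds tighter
'<' has higher precedence than '!='


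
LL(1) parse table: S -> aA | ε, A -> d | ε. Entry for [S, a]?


For [S, a]: 'a' ∈ FIRST(aA)
Entry: S -> aA


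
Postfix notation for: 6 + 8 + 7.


Left to right (same or higher precedence on left)
Postfix: 6 8 + 7 +


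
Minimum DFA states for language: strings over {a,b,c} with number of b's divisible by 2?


Track (count of b) mod 2: states 0..1, accept at 0
Minimal DFA: 2 states


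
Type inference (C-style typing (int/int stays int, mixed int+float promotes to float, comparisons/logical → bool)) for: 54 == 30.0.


Operand types: int == float
Rule: comparison yields bool
Result type: bool


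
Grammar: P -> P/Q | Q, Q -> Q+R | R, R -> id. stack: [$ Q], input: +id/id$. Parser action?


shift '+' to continue Q -> Q+R
Action: shift


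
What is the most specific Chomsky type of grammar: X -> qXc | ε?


Single nonterminal LHS, but q^n c^n is not regular
Classification: Type 2 (Context-Free)


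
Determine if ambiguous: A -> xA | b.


right-linear, alternatives start with distinct terminals 'x' vs 'b': unique leftmost derivation
Unambiguous


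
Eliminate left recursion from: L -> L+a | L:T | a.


Left-recursive alternatives: L+a, L:T; non-recursive: a
Introduce L': L -> aL', L' -> +aL' | :TL' | ε


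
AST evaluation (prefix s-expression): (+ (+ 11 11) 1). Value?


Evaluate inner: (+ 11 11) = 22
Evaluate root: (+ 22 1) = 23
Result: 23


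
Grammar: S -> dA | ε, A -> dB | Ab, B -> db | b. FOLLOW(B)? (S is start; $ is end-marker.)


$ ∈ FOLLOW(S). For each A -> αBβ: add FIRST(β)\{ε} to FOLLOW(B); if β nullable, add FOLLOW(A).
FOLLOW(B) = {$, b}


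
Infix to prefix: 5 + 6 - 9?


left-to-right (same/higher precedence on left): tree is (- (+ 5 6) 9)
Prefix: - + 5 6 9


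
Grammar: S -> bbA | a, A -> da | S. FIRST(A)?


Per alternative of A: FIRST(da) = {d}; FIRST(S) = {a, b}
FIRST(A) = {a, b, d}


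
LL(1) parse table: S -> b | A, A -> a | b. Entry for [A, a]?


For [A, a]: 'a' ∈ FIRST(a)
Entry: A -> a


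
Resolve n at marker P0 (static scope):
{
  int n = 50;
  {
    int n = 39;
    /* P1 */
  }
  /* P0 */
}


n declared in the same block as P0
n = 50


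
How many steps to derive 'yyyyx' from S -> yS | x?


Derivation: S => yS => yyS => yyyS => yyyyS => yyyyx
Steps: 5


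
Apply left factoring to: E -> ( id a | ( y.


Common prefix: '('
Factored: E -> ( E', E' -> id a | y


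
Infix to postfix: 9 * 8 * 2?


Left to right (same or higher precedence on left)
Postfix: 9 8 * 2 *


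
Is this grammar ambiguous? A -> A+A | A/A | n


'n+n/n' has two parse trees (no precedence encoded between + and /)
Ambiguous


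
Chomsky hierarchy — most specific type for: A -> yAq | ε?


Single nonterminal LHS, but y^n q^n is not regular
Classification: Type 2 (Context-Free)


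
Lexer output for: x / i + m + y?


Scan left to right, longest-match per lexeme
Tokens: ID(x), OP(/), ID(i), OP(+), ID(m), OP(+), ID(y)


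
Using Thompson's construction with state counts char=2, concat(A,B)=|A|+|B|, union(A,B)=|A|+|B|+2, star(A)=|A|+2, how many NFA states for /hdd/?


Syntax tree has 3 char leaf(s), 0 union(s), 0 star(s)
chars contribute 3×2 = 6; each union adds +2; each star adds +2
Total: 6 + 0 + 0 = 6 states


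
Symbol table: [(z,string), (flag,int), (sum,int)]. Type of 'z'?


Lookup 'z' → type string


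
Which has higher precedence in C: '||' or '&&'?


'&&' is logical AND (level 2); '||' is logical OR (level 1)
Higher level binds tighter
'&&' has higher precedence than '||'


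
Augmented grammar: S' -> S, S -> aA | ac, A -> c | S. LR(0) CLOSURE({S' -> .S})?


Start: S' -> .S
For each item with dot before a nonterminal B, add B -> .γ for every B-production
Closure: [S' -> .S, S -> .aA, S -> .ac]


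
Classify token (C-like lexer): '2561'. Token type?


Pattern: digits only
Type: INTEGER_LITERAL


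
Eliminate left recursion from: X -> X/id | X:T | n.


Left-recursive alternatives: X/id, X:T; non-recursive: n
Introduce X': X -> nX', X' -> /idX' | :TX' | ε


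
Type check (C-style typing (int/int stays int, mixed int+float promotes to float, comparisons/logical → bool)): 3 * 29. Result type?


Operand types: int * int
Rule: mixed int/float promotes to float; int/int stays int
Result type: int


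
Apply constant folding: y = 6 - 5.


6 - 5 = 1 at compile time
Optimized: y = 1


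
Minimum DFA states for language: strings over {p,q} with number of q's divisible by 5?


Track (count of q) mod 5: states 0..4, accept at 0
Minimal DFA: 5 states


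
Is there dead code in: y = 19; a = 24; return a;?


y is assigned but never read
Dead: 'y = 19'


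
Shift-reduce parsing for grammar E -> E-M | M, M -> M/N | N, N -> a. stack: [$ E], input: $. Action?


start symbol E on stack, input exhausted
Action: accept


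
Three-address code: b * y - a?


Break into single-operator statements:
t1 = b * y
t2 = t1 - a


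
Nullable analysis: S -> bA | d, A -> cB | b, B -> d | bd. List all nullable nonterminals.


A nonterminal is nullable iff some alternative derives ε (directly, or every symbol in it is nullable)
Nullable: {}


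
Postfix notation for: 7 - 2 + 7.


Left to right (same or higher precedence on left)
Postfix: 7 2 - 7 +


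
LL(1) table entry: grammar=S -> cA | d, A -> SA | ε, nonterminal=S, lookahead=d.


For [S, d]: 'd' ∈ FIRST(d)
Entry: S -> d


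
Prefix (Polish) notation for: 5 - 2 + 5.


left-to-right (same/higher precedence on left): tree is (+ (- 5 2) 5)
Prefix: + - 5 2 5


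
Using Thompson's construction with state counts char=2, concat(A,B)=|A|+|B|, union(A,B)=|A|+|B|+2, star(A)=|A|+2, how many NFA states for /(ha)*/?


Syntax tree has 2 char leaf(s), 0 union(s), 1 star(s)
chars contribute 2×2 = 4; each union adds +2; each star adds +2
Total: 4 + 0 + 2 = 6 states


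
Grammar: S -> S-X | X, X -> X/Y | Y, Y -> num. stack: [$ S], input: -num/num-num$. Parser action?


shift '-' to continue S -> S-X
Action: shift


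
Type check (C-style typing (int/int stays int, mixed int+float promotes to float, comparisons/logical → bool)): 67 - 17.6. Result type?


Operand types: int - float
Rule: mixed int/float promotes to float; int/int stays int
Result type: float


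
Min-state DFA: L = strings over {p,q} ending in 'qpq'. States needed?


Track the longest suffix of input matching a prefix of 'qpq': 4 classes (prefixes of length 0..3)
Minimal DFA: 4 states


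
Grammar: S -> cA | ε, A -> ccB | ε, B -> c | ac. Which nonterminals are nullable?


A nonterminal is nullable iff some alternative derives ε (directly, or every symbol in it is nullable)
Nullable: {A, S}


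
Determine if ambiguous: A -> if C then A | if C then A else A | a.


dangling else: 'if C then if C then a else a' parses two ways
Ambiguous


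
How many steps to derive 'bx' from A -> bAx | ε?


Derivation: A => bAx => bx
Steps: 2


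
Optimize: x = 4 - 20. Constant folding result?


4 - 20 = -16 at compile time
Optimized: x = -16


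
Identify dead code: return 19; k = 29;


statement follows a return and is unreachable
Dead: 'k = 29'


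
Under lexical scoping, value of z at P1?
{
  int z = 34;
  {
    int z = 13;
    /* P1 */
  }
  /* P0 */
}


z declared in the same block as P1
z = 13


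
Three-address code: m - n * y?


Break into single-operator statements:
t1 = n * y
t2 = m - t1


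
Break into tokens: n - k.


Scan left to right, longest-match per lexeme
Tokens: ID(n), OP(-), ID(k)


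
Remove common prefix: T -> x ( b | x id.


Common prefix: 'x'
Factored: T -> x T', T' -> ( b | id


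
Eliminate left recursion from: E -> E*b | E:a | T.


Left-recursive alternatives: E*b, E:a; non-recursive: T
Introduce E': E -> TE', E' -> *bE' | :aE' | ε


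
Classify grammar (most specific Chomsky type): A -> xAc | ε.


Single nonterminal LHS, but x^n c^n is not regular
Classification: Type 2 (Context-Free)


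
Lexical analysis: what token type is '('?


Pattern: delimiter/punctuation
Type: PUNCTUATION


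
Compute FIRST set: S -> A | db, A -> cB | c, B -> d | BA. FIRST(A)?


Per alternative of A: FIRST(cB) = {c}; FIRST(c) = {c}
FIRST(A) = {c}


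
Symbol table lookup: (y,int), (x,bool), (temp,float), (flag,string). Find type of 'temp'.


Lookup 'temp' → type float


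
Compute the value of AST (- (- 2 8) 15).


Evaluate inner: (- 2 8) = -6
Evaluate root: (- -6 15) = -21
Result: -21


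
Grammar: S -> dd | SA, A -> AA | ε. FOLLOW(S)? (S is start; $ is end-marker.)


$ ∈ FOLLOW(S). For each A -> αBβ: add FIRST(β)\{ε} to FOLLOW(B); if β nullable, add FOLLOW(A).
FOLLOW(S) = {$}


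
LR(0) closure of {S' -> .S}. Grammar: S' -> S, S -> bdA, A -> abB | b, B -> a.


Start: S' -> .S
For each item with dot before a nonterminal B, add B -> .γ for every B-production
Closure: [S' -> .S, S -> .bdA]


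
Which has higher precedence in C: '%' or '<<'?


'%' is multiplicative (level 10); '<<' is shift (level 8)
Higher level binds tighter
'%' has higher precedence than '<<'


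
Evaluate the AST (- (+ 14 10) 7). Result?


Evaluate inner: (+ 14 10) = 24
Evaluate root: (- 24 7) = 17
Result: 17


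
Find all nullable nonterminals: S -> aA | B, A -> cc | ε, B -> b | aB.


A nonterminal is nullable iff some alternative derives ε (directly, or every symbol in it is nullable)
Nullable: {A}


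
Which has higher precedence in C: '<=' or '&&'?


'<=' is relational (level 7); '&&' is logical AND (level 2)
Higher level binds tighter
'<=' has higher precedence than '&&'


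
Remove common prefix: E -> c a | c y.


Common prefix: 'c'
Factored: E -> c E', E' -> a | y


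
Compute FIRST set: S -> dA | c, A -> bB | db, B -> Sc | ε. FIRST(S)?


Per alternative of S: FIRST(dA) = {d}; FIRST(c) = {c}
FIRST(S) = {c, d}


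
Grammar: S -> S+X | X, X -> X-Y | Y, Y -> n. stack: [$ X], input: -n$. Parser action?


shift '-' to continue X -> X-Y
Action: shift


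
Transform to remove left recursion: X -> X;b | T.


Left-recursive alternatives: X;b; non-recursive: T
Introduce X': X -> TX', X' -> ;bX' | ε


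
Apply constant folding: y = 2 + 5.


2 + 5 = 7 at compile time
Optimized: y = 7


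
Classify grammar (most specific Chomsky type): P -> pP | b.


Right-linear: every RHS is a terminal or a terminal followed by one nonterminal
Classification: Type 3 (Regular)


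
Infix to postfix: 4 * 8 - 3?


Left to right (same or higher precedence on left)
Postfix: 4 8 * 3 -


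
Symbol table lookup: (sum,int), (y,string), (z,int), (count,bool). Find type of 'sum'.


Lookup 'sum' → type int


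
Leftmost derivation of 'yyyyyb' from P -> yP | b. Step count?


Derivation: P => yP => yyP => yyyP => yyyyP => yyyyyP => yyyyyb
Steps: 6


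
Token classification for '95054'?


Pattern: digits only
Type: INTEGER_LITERAL


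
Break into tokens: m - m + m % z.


Scan left to right, longest-match per lexeme
Tokens: ID(m), OP(-), ID(m), OP(+), ID(m), OP(%), ID(z)


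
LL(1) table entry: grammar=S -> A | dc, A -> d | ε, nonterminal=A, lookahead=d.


For [A, d]: 'd' ∈ FIRST(d)
Entry: A -> d


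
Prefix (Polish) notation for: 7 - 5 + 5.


left-to-right (same/higher precedence on left): tree is (+ (- 7 5) 5)
Prefix: + - 7 5 5


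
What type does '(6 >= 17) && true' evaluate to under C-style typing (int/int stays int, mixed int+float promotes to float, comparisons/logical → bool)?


Operand types: bool && bool
Rule: logical operators take bool operands and yield bool
Result type: bool


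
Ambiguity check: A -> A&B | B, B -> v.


precedence layered via separate nonterminal B: deterministic
Unambiguous


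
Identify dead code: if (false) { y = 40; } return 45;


condition is constant false, so the whole block is unreachable
Dead: 'if (false) { y = 40; }'


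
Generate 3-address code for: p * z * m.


Break into single-operator statements:
t1 = p * z
t2 = t1 * m


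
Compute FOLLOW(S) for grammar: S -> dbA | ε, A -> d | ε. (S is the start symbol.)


$ ∈ FOLLOW(S). For each A -> αBβ: add FIRST(β)\{ε} to FOLLOW(B); if β nullable, add FOLLOW(A).
FOLLOW(S) = {$}


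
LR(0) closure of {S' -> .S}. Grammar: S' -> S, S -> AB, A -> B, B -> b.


Start: S' -> .S
For each item with dot before a nonterminal B, add B -> .γ for every B-production
Closure: [S' -> .S, S -> .AB, A -> .B, B -> .b]


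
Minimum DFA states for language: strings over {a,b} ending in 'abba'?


Track the longest suffix of input matching a prefix of 'abba': 5 classes (prefixes of length 0..4)
Minimal DFA: 5 states


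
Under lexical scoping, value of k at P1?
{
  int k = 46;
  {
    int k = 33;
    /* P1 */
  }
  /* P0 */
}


k declared in the same block as P1
k = 33


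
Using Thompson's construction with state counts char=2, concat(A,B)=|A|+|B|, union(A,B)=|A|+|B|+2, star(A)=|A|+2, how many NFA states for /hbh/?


Syntax tree has 3 char leaf(s), 0 union(s), 0 star(s)
chars contribute 3×2 = 6; each union adds +2; each star adds +2
Total: 6 + 0 + 0 = 6 states


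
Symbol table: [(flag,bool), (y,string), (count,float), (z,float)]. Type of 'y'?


Lookup 'y' → type string


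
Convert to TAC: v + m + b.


Break into single-operator statements:
t1 = v + m
t2 = t1 + b


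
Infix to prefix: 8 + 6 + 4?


left-to-right (same/higher precedence on left): tree is (+ (+ 8 6) 4)
Prefix: + + 8 6 4


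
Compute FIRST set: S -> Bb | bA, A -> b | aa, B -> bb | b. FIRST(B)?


Per alternative of B: FIRST(bb) = {b}; FIRST(b) = {b}
FIRST(B) = {b}


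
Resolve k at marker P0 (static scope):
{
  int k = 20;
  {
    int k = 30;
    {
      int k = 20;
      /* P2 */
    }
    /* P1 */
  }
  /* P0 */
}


k declared in the same block as P0
k = 20


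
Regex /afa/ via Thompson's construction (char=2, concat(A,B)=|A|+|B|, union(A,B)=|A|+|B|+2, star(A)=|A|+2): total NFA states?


Syntax tree has 3 char leaf(s), 0 union(s), 0 star(s)
chars contribute 3×2 = 6; each union adds +2; each star adds +2
Total: 6 + 0 + 0 = 6 states


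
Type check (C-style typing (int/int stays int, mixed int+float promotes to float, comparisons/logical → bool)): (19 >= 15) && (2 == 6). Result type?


Operand types: bool && bool
Rule: logical operators take bool operands and yield bool
Result type: bool


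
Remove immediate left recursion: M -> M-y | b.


Left-recursive alternatives: M-y; non-recursive: b
Introduce M': M -> bM', M' -> -yM' | ε


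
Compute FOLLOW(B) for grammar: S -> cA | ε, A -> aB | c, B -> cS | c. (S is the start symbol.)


$ ∈ FOLLOW(S). For each A -> αBβ: add FIRST(β)\{ε} to FOLLOW(B); if β nullable, add FOLLOW(A).
FOLLOW(B) = {$}


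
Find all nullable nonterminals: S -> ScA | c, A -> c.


A nonterminal is nullable iff some alternative derives ε (directly, or every symbol in it is nullable)
Nullable: {}


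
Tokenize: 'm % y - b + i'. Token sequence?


Scan left to right, longest-match per lexeme
Tokens: ID(m), OP(%), ID(y), OP(-), ID(b), OP(+), ID(i)


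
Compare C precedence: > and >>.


'>>' is shift (level 8); '>' is relational (level 7)
Higher level binds tighter
'>>' has higher precedence than '>'


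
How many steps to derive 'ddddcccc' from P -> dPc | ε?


Derivation: P => dPc => ddPcc => dddPccc => ddddPcccc => ddddcccc
Steps: 5


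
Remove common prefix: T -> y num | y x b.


Common prefix: 'y'
Factored: T -> y T', T' -> num | x b


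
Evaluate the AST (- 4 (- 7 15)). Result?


Evaluate inner: (- 7 15) = -8
Evaluate root: (- 4 -8) = 12
Result: 12


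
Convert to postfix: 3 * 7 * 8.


Left to right (same or higher precedence on left)
Postfix: 3 7 * 8 *


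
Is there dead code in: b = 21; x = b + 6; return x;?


b is read by x's definition; x is returned
No dead code


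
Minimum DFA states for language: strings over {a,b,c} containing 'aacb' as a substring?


KMP-style automaton: 4 progress states + 1 absorbing accept = 5
Minimal DFA: 5 states


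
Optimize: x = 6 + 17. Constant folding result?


6 + 17 = 23 at compile time
Optimized: x = 23


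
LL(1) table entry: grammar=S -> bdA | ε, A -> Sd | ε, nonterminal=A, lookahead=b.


For [A, b]: 'b' ∈ FIRST(Sd)
Entry: A -> Sd


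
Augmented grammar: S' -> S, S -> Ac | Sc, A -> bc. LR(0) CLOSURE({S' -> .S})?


Start: S' -> .S
For each item with dot before a nonterminal B, add B -> .γ for every B-production
Closure: [S' -> .S, S -> .Ac, S -> .Sc, A -> .bc]


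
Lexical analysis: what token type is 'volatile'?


Pattern: reserved word
Type: KEYWORD


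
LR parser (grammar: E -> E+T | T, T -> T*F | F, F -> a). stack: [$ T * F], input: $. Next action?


handle 'T*F' on top
Action: reduce (T -> T*F)


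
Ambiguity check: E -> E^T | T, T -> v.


precedence layered via separate nonterminal T: deterministic
Unambiguous


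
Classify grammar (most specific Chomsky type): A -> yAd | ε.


Single nonterminal LHS, but y^n d^n is not regular
Classification: Type 2 (Context-Free)


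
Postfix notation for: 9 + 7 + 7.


Left to right (same or higher precedence on left)
Postfix: 9 7 + 7 +


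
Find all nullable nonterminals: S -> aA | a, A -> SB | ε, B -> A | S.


A nonterminal is nullable iff some alternative derives ε (directly, or every symbol in it is nullable)
Nullable: {A, B}


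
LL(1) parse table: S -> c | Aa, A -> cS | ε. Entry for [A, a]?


For [A, a]: ε is nullable and 'a' ∈ FOLLOW(A)
Entry: A -> ε


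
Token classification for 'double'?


Pattern: reserved word
Type: KEYWORD


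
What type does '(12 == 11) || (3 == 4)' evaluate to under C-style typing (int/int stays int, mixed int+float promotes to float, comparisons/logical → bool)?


Operand types: bool || bool
Rule: logical operators take bool operands and yield bool
Result type: bool


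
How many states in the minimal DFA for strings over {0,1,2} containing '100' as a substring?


KMP-style automaton: 3 progress states + 1 absorbing accept = 4
Minimal DFA: 4 states


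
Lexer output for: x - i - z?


Scan left to right, longest-match per lexeme
Tokens: ID(x), OP(-), ID(i), OP(-), ID(z)


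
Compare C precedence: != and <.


'<' is relational (level 7); '!=' is equality (level 6)
Higher level binds tighter
'<' has higher precedence than '!='


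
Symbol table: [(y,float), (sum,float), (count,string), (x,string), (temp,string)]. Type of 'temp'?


Lookup 'temp' → type string


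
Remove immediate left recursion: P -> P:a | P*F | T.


Left-recursive alternatives: P:a, P*F; non-recursive: T
Introduce P': P -> TP', P' -> :aP' | *FP' | ε


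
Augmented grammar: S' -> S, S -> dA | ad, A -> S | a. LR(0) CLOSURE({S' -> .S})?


Start: S' -> .S
For each item with dot before a nonterminal B, add B -> .γ for every B-production
Closure: [S' -> .S, S -> .dA, S -> .ad]


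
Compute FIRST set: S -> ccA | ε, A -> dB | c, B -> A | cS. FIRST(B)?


Per alternative of B: FIRST(A) = {c, d}; FIRST(cS) = {c}
FIRST(B) = {c, d}


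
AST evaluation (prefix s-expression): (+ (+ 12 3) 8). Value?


Evaluate inner: (+ 12 3) = 15
Evaluate root: (+ 15 8) = 23
Result: 23


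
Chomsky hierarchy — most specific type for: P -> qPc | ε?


Single nonterminal LHS, but q^n c^n is not regular
Classification: Type 2 (Context-Free)


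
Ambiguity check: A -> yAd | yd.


balanced y^n…d^n: each string has a unique parse
Unambiguous


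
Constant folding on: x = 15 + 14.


15 + 14 = 29 at compile time
Optimized: x = 29


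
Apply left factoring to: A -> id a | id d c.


Common prefix: 'id'
Factored: A -> id A', A' -> a | d c


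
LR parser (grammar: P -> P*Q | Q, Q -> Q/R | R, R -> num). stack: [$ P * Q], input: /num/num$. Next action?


'/' can extend Q; shift to build Q -> Q/R
Action: shift


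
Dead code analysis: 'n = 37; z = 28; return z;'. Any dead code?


n is assigned but never read
Dead: 'n = 37'


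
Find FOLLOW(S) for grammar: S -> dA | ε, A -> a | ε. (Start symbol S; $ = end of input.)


$ ∈ FOLLOW(S). For each A -> αBβ: add FIRST(β)\{ε} to FOLLOW(B); if β nullable, add FOLLOW(A).
FOLLOW(S) = {$}


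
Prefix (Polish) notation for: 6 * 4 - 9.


left-to-right (same/higher precedence on left): tree is (- (* 6 4) 9)
Prefix: - * 6 4 9


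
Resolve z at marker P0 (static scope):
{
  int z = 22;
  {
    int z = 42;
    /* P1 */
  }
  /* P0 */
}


z declared in the same block as P0
z = 22


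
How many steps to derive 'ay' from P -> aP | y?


Derivation: P => aP => ay
Steps: 2


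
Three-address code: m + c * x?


Break into single-operator statements:
t1 = c * x
t2 = m + t1


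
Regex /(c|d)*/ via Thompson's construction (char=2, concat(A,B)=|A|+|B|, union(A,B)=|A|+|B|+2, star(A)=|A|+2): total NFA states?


Syntax tree has 2 char leaf(s), 1 union(s), 1 star(s)
chars contribute 2×2 = 4; each union adds +2; each star adds +2
Total: 4 + 2 + 2 = 8 states


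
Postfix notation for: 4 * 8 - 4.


Left to right (same or higher precedence on left)
Postfix: 4 8 * 4 -


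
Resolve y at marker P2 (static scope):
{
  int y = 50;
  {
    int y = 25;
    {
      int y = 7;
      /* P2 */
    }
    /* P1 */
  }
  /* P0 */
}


y declared in the same block as P2
y = 7


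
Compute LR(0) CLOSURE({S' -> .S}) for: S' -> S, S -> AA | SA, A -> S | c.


Start: S' -> .S
For each item with dot before a nonterminal B, add B -> .γ for every B-production
Closure: [S' -> .S, S -> .AA, S -> .SA, A -> .S, A -> .c]


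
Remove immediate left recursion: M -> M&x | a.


Left-recursive alternatives: M&x; non-recursive: a
Introduce M': M -> aM', M' -> &xM' | ε


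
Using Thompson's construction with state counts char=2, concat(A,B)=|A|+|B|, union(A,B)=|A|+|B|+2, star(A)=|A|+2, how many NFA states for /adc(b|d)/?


Syntax tree has 5 char leaf(s), 1 union(s), 0 star(s)
chars contribute 5×2 = 10; each union adds +2; each star adds +2
Total: 10 + 2 + 0 = 12 states


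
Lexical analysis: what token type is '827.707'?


Pattern: digits with a decimal point
Type: FLOAT_LITERAL


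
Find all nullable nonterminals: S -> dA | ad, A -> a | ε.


A nonterminal is nullable iff some alternative derives ε (directly, or every symbol in it is nullable)
Nullable: {A}


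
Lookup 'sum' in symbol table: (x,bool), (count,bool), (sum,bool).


Lookup 'sum' → type bool


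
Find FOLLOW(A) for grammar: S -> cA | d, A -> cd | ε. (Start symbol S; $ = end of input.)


$ ∈ FOLLOW(S). For each A -> αBβ: add FIRST(β)\{ε} to FOLLOW(B); if β nullable, add FOLLOW(A).
FOLLOW(A) = {$}


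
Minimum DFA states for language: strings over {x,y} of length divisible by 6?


Track length mod 6: states 0..5, accept at 0
Minimal DFA: 6 states


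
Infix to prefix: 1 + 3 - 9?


left-to-right (same/higher precedence on left): tree is (- (+ 1 3) 9)
Prefix: - + 1 3 9


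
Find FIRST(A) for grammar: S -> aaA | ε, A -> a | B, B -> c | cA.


Per alternative of A: FIRST(a) = {a}; FIRST(B) = {c}
FIRST(A) = {a, c}


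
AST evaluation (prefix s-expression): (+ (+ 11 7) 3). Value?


Evaluate inner: (+ 11 7) = 18
Evaluate root: (+ 18 3) = 21
Result: 21


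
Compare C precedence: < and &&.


'<' is relational (level 7); '&&' is logical AND (level 2)
Higher level binds tighter
'<' has higher precedence than '&&'


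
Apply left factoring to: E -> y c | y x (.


Common prefix: 'y'
Factored: E -> y E', E' -> c | x (


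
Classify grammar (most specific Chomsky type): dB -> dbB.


LHS has context (more than one symbol) and |LHS| ≤ |RHS|
Classification: Type 1 (Context-Sensitive)


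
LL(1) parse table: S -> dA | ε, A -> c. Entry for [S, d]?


For [S, d]: 'd' ∈ FIRST(dA)
Entry: S -> dA


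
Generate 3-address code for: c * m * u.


Break into single-operator statements:
t1 = c * m
t2 = t1 * u


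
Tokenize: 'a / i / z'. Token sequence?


Scan left to right, longest-match per lexeme
Tokens: ID(a), OP(/), ID(i), OP(/), ID(z)


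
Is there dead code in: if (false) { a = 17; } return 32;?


condition is constant false, so the whole block is unreachable
Dead: 'if (false) { a = 17; }'


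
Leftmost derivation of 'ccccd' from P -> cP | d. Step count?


Derivation: P => cP => ccP => cccP => ccccP => ccccd
Steps: 5


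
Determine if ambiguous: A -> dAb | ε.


balanced d^n…b^n: each string has a unique parse
Unambiguous


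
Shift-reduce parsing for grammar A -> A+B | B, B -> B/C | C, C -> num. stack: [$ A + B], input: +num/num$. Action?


handle 'A+B' on top; lookahead ∈ FOLLOW(A) = {+, $}
Action: reduce (A -> A+B)


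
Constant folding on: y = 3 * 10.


3 * 10 = 30 at compile time
Optimized: y = 30


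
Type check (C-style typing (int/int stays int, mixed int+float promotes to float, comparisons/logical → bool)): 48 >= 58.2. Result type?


Operand types: int >= float
Rule: comparison yields bool
Result type: bool


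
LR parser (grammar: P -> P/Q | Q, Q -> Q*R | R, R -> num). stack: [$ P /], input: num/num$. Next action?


no handle ('P/' is not any RHS); shift 'num'
Action: shift


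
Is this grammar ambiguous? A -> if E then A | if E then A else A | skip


dangling else: 'if E then if E then skip else skip' parses two ways
Ambiguous


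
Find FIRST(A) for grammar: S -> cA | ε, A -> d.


Per alternative of A: FIRST(d) = {d}
FIRST(A) = {d}


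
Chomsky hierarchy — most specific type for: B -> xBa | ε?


Single nonterminal LHS, but x^n a^n is not regular
Classification: Type 2 (Context-Free)


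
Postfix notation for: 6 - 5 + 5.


Left to right (same or higher precedence on left)
Postfix: 6 5 - 5 +


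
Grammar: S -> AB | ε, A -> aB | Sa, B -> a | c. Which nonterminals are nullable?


A nonterminal is nullable iff some alternative derives ε (directly, or every symbol in it is nullable)
Nullable: {S}


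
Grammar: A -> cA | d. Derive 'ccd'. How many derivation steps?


Derivation: A => cA => ccA => ccd
Steps: 3


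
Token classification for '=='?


Pattern: operator symbol
Type: OPERATOR


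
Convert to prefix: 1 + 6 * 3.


'*' binds tighter: tree is (+ 1 (* 6 3))
Prefix: + 1 * 6 3


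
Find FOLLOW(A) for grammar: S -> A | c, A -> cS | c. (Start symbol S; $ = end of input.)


$ ∈ FOLLOW(S). For each A -> αBβ: add FIRST(β)\{ε} to FOLLOW(B); if β nullable, add FOLLOW(A).
FOLLOW(A) = {$}


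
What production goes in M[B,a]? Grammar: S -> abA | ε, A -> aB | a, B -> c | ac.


For [B, a]: 'a' ∈ FIRST(ac)
Entry: B -> ac


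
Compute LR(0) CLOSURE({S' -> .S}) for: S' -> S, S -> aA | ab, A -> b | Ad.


Start: S' -> .S
For each item with dot before a nonterminal B, add B -> .γ for every B-production
Closure: [S' -> .S, S -> .aA, S -> .ab]


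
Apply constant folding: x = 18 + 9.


18 + 9 = 27 at compile time
Optimized: x = 27


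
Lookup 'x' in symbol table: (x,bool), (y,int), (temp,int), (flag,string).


Lookup 'x' → type bool


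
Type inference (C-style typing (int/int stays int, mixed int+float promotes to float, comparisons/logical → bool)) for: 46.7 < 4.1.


Operand types: float < float
Rule: comparison yields bool
Result type: bool


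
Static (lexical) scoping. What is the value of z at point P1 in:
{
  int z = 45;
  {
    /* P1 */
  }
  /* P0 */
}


P1's block does not declare z; resolves to the enclosing declaration at depth 0
z = 45


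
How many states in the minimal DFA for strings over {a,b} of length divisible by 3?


Track length mod 3: states 0..2, accept at 0
Minimal DFA: 3 states


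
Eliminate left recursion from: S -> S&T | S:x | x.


Left-recursive alternatives: S&T, S:x; non-recursive: x
Introduce S': S -> xS', S' -> &TS' | :xS' | ε


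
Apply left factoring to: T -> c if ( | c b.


Common prefix: 'c'
Factored: T -> c T', T' -> if ( | b


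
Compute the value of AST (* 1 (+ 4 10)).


Evaluate inner: (+ 4 10) = 14
Evaluate root: (* 1 14) = 14
Result: 14


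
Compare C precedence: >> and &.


'>>' is shift (level 8); '&' is bitwise AND (level 5)
Higher level binds tighter
'>>' has higher precedence than '&'


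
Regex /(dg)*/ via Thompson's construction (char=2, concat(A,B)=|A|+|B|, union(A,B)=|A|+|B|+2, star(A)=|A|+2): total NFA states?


Syntax tree has 2 char leaf(s), 0 union(s), 1 star(s)
chars contribute 2×2 = 4; each union adds +2; each star adds +2
Total: 4 + 0 + 2 = 6 states


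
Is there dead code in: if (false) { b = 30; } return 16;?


condition is constant false, so the whole block is unreachable
Dead: 'if (false) { b = 30; }'


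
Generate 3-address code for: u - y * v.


Break into single-operator statements:
t1 = y * v
t2 = u - t1


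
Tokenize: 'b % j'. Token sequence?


Scan left to right, longest-match per lexeme
Tokens: ID(b), OP(%), ID(j)


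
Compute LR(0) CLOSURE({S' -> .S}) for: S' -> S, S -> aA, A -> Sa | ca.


Start: S' -> .S
For each item with dot before a nonterminal B, add B -> .γ for every B-production
Closure: [S' -> .S, S -> .aA]


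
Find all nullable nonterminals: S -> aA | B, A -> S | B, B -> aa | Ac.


A nonterminal is nullable iff some alternative derives ε (directly, or every symbol in it is nullable)
Nullable: {}


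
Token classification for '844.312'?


Pattern: digits with a decimal point
Type: FLOAT_LITERAL


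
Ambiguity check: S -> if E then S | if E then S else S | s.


dangling else: 'if E then if E then s else s' parses two ways
Ambiguous


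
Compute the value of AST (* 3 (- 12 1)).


Evaluate inner: (- 12 1) = 11
Evaluate root: (* 3 11) = 33
Result: 33


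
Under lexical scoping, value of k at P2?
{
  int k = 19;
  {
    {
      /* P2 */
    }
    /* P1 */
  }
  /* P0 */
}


P2's block does not declare k; resolves to the enclosing declaration at depth 0
k = 19


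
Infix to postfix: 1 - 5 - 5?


Left to right (same or higher precedence on left)
Postfix: 1 5 - 5 -


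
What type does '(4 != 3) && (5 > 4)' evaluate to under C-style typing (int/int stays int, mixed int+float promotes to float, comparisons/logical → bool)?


Operand types: bool && bool
Rule: logical operators take bool operands and yield bool
Result type: bool


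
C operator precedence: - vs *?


'*' is multiplicative (level 10); '-' is additive (level 9)
Higher level binds tighter
'*' has higher precedence than '-'


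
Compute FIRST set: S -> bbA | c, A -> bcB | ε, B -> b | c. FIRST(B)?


Per alternative of B: FIRST(b) = {b}; FIRST(c) = {c}
FIRST(B) = {b, c}


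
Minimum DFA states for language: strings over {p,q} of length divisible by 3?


Track length mod 3: states 0..2, accept at 0
Minimal DFA: 3 states


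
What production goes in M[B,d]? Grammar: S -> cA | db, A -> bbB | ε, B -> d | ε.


For [B, d]: 'd' ∈ FIRST(d)
Entry: B -> d


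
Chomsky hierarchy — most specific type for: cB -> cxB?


LHS has context (more than one symbol) and |LHS| ≤ |RHS|
Classification: Type 1 (Context-Sensitive)


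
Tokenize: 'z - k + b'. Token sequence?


Scan left to right, longest-match per lexeme
Tokens: ID(z), OP(-), ID(k), OP(+), ID(b)


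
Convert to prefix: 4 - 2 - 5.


left-to-right (same/higher precedence on left): tree is (- (- 4 2) 5)
Prefix: - - 4 2 5


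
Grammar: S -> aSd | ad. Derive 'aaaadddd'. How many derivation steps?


Derivation: S => aSd => aaSdd => aaaSddd => aaaadddd
Steps: 4


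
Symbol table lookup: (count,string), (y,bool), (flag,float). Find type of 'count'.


Lookup 'count' → type string


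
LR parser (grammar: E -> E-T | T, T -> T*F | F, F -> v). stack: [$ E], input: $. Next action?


start symbol E on stack, input exhausted
Action: accept


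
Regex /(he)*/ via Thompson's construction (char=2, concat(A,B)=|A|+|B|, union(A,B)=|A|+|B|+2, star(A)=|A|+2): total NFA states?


Syntax tree has 2 char leaf(s), 0 union(s), 1 star(s)
chars contribute 2×2 = 4; each union adds +2; each star adds +2
Total: 4 + 0 + 2 = 6 states


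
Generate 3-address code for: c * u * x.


Break into single-operator statements:
t1 = c * u
t2 = t1 * x


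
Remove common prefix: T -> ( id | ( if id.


Common prefix: '('
Factored: T -> ( T', T' -> id | if id


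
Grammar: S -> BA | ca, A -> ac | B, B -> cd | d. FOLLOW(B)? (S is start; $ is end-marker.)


$ ∈ FOLLOW(S). For each A -> αBβ: add FIRST(β)\{ε} to FOLLOW(B); if β nullable, add FOLLOW(A).
FOLLOW(B) = {$, a, c, d}


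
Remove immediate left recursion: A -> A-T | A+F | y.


Left-recursive alternatives: A-T, A+F; non-recursive: y
Introduce A': A -> yA', A' -> -TA' | +FA' | ε


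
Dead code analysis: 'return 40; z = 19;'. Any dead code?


statement follows a return and is unreachable
Dead: 'z = 19'


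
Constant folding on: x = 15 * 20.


15 * 20 = 300 at compile time
Optimized: x = 300


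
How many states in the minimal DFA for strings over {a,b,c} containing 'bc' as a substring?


KMP-style automaton: 2 progress states + 1 absorbing accept = 3
Minimal DFA: 3 states


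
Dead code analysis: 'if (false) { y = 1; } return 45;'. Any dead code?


condition is constant false, so the whole block is unreachable
Dead: 'if (false) { y = 1; }'


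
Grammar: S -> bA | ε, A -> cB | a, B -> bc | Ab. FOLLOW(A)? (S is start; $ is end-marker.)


$ ∈ FOLLOW(S). For each A -> αBβ: add FIRST(β)\{ε} to FOLLOW(B); if β nullable, add FOLLOW(A).
FOLLOW(A) = {$, b}


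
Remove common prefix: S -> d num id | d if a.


Common prefix: 'd'
Factored: S -> d S', S' -> num id | if a


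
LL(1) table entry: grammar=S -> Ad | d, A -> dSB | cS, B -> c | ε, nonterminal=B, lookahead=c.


For [B, c]: 'c' ∈ FIRST(c)
Entry: B -> c


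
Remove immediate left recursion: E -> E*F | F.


Left-recursive alternatives: E*F; non-recursive: F
Introduce E': E -> FE', E' -> *FE' | ε


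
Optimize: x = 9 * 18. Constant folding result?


9 * 18 = 162 at compile time
Optimized: x = 162


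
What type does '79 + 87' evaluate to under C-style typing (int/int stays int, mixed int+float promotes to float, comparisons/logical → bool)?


Operand types: int + int
Rule: mixed int/float promotes to float; int/int stays int
Result type: int


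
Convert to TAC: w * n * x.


Break into single-operator statements:
t1 = w * n
t2 = t1 * x


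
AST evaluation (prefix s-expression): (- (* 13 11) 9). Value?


Evaluate inner: (* 13 11) = 143
Evaluate root: (- 143 9) = 134
Result: 134


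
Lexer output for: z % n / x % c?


Scan left to right, longest-match per lexeme
Tokens: ID(z), OP(%), ID(n), OP(/), ID(x), OP(%), ID(c)


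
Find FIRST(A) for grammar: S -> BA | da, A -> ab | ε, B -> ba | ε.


Per alternative of A: FIRST(ab) = {a}; FIRST(ε) = {ε}
FIRST(A) = {a, ε}


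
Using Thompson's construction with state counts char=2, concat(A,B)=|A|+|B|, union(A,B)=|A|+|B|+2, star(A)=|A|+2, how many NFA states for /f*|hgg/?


Syntax tree has 4 char leaf(s), 1 union(s), 1 star(s)
chars contribute 4×2 = 8; each union adds +2; each star adds +2
Total: 8 + 2 + 2 = 12 states


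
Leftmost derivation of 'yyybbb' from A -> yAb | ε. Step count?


Derivation: A => yAb => yyAbb => yyyAbbb => yyybbb
Steps: 4


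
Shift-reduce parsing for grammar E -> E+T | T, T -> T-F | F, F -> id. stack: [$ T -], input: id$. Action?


no handle; shift 'id'
Action: shift


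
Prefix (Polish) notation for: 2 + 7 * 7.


'*' binds tighter: tree is (+ 2 (* 7 7))
Prefix: + 2 * 7 7


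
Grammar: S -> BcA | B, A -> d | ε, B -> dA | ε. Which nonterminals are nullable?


A nonterminal is nullable iff some alternative derives ε (directly, or every symbol in it is nullable)
Nullable: {A, B, S}


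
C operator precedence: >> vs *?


'*' is multiplicative (level 10); '>>' is shift (level 8)
Higher level binds tighter
'*' has higher precedence than '>>'


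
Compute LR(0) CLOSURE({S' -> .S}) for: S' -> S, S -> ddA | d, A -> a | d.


Start: S' -> .S
For each item with dot before a nonterminal B, add B -> .γ for every B-production
Closure: [S' -> .S, S -> .ddA, S -> .d]


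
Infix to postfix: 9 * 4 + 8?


Left to right (same or higher precedence on left)
Postfix: 9 4 * 8 +


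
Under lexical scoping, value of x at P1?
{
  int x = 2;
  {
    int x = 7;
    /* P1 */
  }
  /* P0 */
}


x declared in the same block as P1
x = 7


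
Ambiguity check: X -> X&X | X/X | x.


'x&x/x' has two parse trees (no precedence encoded between & and /)
Ambiguous


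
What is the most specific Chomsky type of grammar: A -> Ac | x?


Left-linear: every RHS is a terminal or one nonterminal followed by a terminal
Classification: Type 3 (Regular)


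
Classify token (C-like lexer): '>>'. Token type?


Pattern: operator symbol
Type: OPERATOR


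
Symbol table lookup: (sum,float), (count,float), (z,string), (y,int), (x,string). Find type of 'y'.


Lookup 'y' → type int


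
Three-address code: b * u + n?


Break into single-operator statements:
t1 = b * u
t2 = t1 + n


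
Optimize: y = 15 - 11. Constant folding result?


15 - 11 = 4 at compile time
Optimized: y = 4


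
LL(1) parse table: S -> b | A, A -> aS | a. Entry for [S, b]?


For [S, b]: 'b' ∈ FIRST(b)
Entry: S -> b


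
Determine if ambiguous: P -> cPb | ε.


balanced c^n…b^n: each string has a unique parse
Unambiguous


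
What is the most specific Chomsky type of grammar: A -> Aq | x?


Left-linear: every RHS is a terminal or one nonterminal followed by a terminal
Classification: Type 3 (Regular)
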